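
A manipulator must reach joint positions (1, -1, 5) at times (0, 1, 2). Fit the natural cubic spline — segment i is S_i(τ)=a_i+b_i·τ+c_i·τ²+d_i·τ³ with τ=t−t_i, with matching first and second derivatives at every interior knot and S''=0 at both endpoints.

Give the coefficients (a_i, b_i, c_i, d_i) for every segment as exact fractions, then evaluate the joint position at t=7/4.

  seg 0: a=1 b=-4 c=0 d=2
  seg 1: a=-1 b=2 c=6 d=-2
S(7/4) = 97/32

Δ: Δ0=-2, Δ1=6
row 1: diag=4, rhs=48; c'=1/4, d'=12
back: M1=12
M: M0=0, M1=12, M2=0
seg 0: a=1, c=M0/2=0, d=(M1−M0)/(6·1)=2, b=Δ0−h0·(2M0+M1)/6=-4
seg 1: a=-1, c=M1/2=6, d=(M2−M1)/(6·1)=-2, b=Δ1−h1·(2M1+M2)/6=2
t_q=7/4 → seg 1, τ=3/4; S=-1+2·τ+6·τ²+-2·τ³=97/32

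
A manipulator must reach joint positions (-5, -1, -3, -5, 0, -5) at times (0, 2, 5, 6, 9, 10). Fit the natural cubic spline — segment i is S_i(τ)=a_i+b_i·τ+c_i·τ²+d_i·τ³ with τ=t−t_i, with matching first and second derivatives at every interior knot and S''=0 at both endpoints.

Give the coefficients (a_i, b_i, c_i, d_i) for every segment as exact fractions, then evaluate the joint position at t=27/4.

Δ: Δ0=2, Δ1=-2/3, Δ2=-2, Δ3=5/3, Δ4=-5
row 1: diag=10, rhs=-16; c'=3/10, d'=-8/5
row 2: denom=8−3·3/10=71/10; d'=(-8−3·-8/5)/(71/10)=-32/71
row 3: denom=8−1·10/71=558/71; d'=(22−1·-32/71)/(558/71)=797/279
row 4: denom=8−3·71/186=425/62; d'=(-40−3·797/279)/(425/62)=-9034/1275
back: M4=-9034/1275
back: M3=797/279−71/186·-9034/1275=21272/3825
back: M2=-32/71−10/71·21272/3825=-944/765
back: M1=-8/5−3/10·-944/765=-1568/1275
M: M0=0, M1=-1568/1275, M2=-944/765, M3=21272/3825, M4=-9034/1275, M5=0
seg 0: a=-5, c=M0/2=0, d=(M1−M0)/(6·2)=-392/3825, b=Δ0−h0·(2M0+M1)/6=9218/3825
seg 1: a=-1, c=M1/2=-784/1275, d=(M2−M1)/(6·3)=-8/34425, b=Δ1−h1·(2M1+M2)/6=4514/3825
seg 2: a=-3, c=M2/2=-472/765, d=(M3−M2)/(6·1)=1444/1275, b=Δ2−h2·(2M2+M3)/6=-566/225
seg 3: a=-5, c=M3/2=10636/3825, d=(M4−M3)/(6·3)=-24187/34425, b=Δ3−h3·(2M3+M4)/6=-1346/3825
seg 4: a=0, c=M4/2=-4517/1275, d=(M5−M4)/(6·1)=4517/3825, b=Δ4−h4·(2M4+M5)/6=-10091/3825
t_q=27/4 → seg 3, τ=3/4; S=-5+-1346/3825·τ+10636/3825·τ²+-24187/34425·τ³=-108697/27200

  seg 0: a=-5 b=9218/3825 c=0 d=-392/3825
  seg 1: a=-1 b=4514/3825 c=-784/1275 d=-8/34425
  seg 2: a=-3 b=-566/225 c=-472/765 d=1444/1275
  seg 3: a=-5 b=-1346/3825 c=10636/3825 d=-24187/34425
  seg 4: a=0 b=-10091/3825 c=-4517/1275 d=4517/3825
S(27/4) = -108697/27200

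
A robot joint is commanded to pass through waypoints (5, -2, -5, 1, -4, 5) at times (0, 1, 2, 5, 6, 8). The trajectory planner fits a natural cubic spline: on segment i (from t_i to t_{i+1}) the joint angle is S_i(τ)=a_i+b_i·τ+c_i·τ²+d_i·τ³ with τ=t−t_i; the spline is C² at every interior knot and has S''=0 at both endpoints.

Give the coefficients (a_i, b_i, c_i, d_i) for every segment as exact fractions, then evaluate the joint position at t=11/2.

Δ: Δ0=-7, Δ1=-3, Δ2=2, Δ3=-5, Δ4=9/2
row 1: diag=4, rhs=24; c'=1/4, d'=6
row 2: denom=8−1·1/4=31/4; d'=(30−1·6)/(31/4)=96/31
row 3: denom=8−3·12/31=212/31; d'=(-42−3·96/31)/(212/31)=-15/2
row 4: denom=6−1·31/212=1241/212; d'=(57−1·-15/2)/(1241/212)=13674/1241
back: M4=13674/1241
back: M3=-15/2−31/212·13674/1241=-11307/1241
back: M2=96/31−12/31·-11307/1241=8220/1241
back: M1=6−1/4·8220/1241=5391/1241
M: M0=0, M1=5391/1241, M2=8220/1241, M3=-11307/1241, M4=13674/1241, M5=0
seg 0: a=5, c=M0/2=0, d=(M1−M0)/(6·1)=1797/2482, b=Δ0−h0·(2M0+M1)/6=-19171/2482
seg 1: a=-2, c=M1/2=5391/2482, d=(M2−M1)/(6·1)=943/2482, b=Δ1−h1·(2M1+M2)/6=-6890/1241
seg 2: a=-5, c=M2/2=4110/1241, d=(M3−M2)/(6·3)=-6509/7446, b=Δ2−h2·(2M2+M3)/6=-169/2482
seg 3: a=1, c=M3/2=-11307/2482, d=(M4−M3)/(6·1)=8327/2482, b=Δ3−h3·(2M3+M4)/6=-4715/1241
seg 4: a=-4, c=M4/2=6837/1241, d=(M5−M4)/(6·2)=-2279/2482, b=Δ4−h4·(2M4+M5)/6=-7063/2482
t_q=11/2 → seg 3, τ=1/2; S=1+-4715/1241·τ+-11307/2482·τ²+8327/2482·τ³=-32151/19856

  seg 0: a=5 b=-19171/2482 c=0 d=1797/2482
  seg 1: a=-2 b=-6890/1241 c=5391/2482 d=943/2482
  seg 2: a=-5 b=-169/2482 c=4110/1241 d=-6509/7446
  seg 3: a=1 b=-4715/1241 c=-11307/2482 d=8327/2482
  seg 4: a=-4 b=-7063/2482 c=6837/1241 d=-2279/2482
S(11/2) = -32151/19856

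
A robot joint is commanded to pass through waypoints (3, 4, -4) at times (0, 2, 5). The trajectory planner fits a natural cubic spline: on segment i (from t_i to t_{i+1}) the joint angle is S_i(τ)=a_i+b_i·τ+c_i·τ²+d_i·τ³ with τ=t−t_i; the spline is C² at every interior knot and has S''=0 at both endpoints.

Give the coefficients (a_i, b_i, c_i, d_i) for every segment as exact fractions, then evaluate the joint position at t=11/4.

  seg 0: a=3 b=17/15 c=0 d=-19/120
  seg 1: a=4 b=-23/30 c=-19/20 d=19/180
S(11/4) = 3757/1280

Δ: Δ0=1/2, Δ1=-8/3
row 1: diag=10, rhs=-19; c'=3/10, d'=-19/10
back: M1=-19/10
M: M0=0, M1=-19/10, M2=0
seg 0: a=3, c=M0/2=0, d=(M1−M0)/(6·2)=-19/120, b=Δ0−h0·(2M0+M1)/6=17/15
seg 1: a=4, c=M1/2=-19/20, d=(M2−M1)/(6·3)=19/180, b=Δ1−h1·(2M1+M2)/6=-23/30
t_q=11/4 → seg 1, τ=3/4; S=4+-23/30·τ+-19/20·τ²+19/180·τ³=3757/1280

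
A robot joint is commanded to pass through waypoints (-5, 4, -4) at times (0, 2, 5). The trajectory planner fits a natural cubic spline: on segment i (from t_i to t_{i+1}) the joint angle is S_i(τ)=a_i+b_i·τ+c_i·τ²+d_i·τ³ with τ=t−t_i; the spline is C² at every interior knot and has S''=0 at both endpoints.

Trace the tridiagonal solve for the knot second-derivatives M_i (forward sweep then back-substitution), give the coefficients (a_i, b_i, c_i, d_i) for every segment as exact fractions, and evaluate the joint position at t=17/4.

  seg 0: a=-5 b=89/15 c=0 d=-43/120
  seg 1: a=4 b=49/30 c=-43/20 d=43/180
S(17/4) = -125/256

Δ: Δ0=9/2, Δ1=-8/3
row 1: diag=10, rhs=-43; c'=3/10, d'=-43/10
back: M1=-43/10
M: M0=0, M1=-43/10, M2=0
seg 0: a=-5, c=M0/2=0, d=(M1−M0)/(6·2)=-43/120, b=Δ0−h0·(2M0+M1)/6=89/15
seg 1: a=4, c=M1/2=-43/20, d=(M2−M1)/(6·3)=43/180, b=Δ1−h1·(2M1+M2)/6=49/30
t_q=17/4 → seg 1, τ=9/4; S=4+49/30·τ+-43/20·τ²+43/180·τ³=-125/256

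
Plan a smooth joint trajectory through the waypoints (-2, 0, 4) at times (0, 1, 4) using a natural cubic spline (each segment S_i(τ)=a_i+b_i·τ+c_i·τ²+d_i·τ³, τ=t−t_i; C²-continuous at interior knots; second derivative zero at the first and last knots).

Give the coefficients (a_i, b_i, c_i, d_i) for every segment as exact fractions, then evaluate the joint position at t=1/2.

  seg 0: a=-2 b=25/12 c=0 d=-1/12
  seg 1: a=0 b=11/6 c=-1/4 d=1/36
S(1/2) = -31/32

Δ: Δ0=2, Δ1=4/3
row 1: diag=8, rhs=-4; c'=3/8, d'=-1/2
back: M1=-1/2
M: M0=0, M1=-1/2, M2=0
seg 0: a=-2, c=M0/2=0, d=(M1−M0)/(6·1)=-1/12, b=Δ0−h0·(2M0+M1)/6=25/12
seg 1: a=0, c=M1/2=-1/4, d=(M2−M1)/(6·3)=1/36, b=Δ1−h1·(2M1+M2)/6=11/6
t_q=1/2 → seg 0, τ=1/2; S=-2+25/12·τ+0·τ²+-1/12·τ³=-31/32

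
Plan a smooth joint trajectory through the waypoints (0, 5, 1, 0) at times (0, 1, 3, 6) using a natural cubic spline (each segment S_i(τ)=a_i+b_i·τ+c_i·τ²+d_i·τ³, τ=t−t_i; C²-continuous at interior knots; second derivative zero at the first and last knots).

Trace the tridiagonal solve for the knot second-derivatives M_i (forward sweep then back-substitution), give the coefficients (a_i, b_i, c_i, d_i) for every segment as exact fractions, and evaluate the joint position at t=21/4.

Δ: Δ0=5, Δ1=-2, Δ2=-1/3
row 1: diag=6, rhs=-42; c'=1/3, d'=-7
row 2: denom=10−2·1/3=28/3; d'=(10−2·-7)/(28/3)=18/7
back: M2=18/7
back: M1=-7−1/3·18/7=-55/7
M: M0=0, M1=-55/7, M2=18/7, M3=0
seg 0: a=0, c=M0/2=0, d=(M1−M0)/(6·1)=-55/42, b=Δ0−h0·(2M0+M1)/6=265/42
seg 1: a=5, c=M1/2=-55/14, d=(M2−M1)/(6·2)=73/84, b=Δ1−h1·(2M1+M2)/6=50/21
seg 2: a=1, c=M2/2=9/7, d=(M3−M2)/(6·3)=-1/7, b=Δ2−h2·(2M2+M3)/6=-61/21
t_q=21/4 → seg 2, τ=9/4; S=1+-61/21·τ+9/7·τ²+-1/7·τ³=-293/448

  seg 0: a=0 b=265/42 c=0 d=-55/42
  seg 1: a=5 b=50/21 c=-55/14 d=73/84
  seg 2: a=1 b=-61/21 c=9/7 d=-1/7
S(21/4) = -293/448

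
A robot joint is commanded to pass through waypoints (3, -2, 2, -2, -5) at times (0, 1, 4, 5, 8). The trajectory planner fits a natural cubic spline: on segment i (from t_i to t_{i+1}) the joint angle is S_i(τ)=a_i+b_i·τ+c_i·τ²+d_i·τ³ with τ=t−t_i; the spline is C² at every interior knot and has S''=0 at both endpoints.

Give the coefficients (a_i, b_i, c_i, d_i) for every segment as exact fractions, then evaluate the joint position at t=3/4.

  seg 0: a=3 b=-337/54 c=0 d=67/54
  seg 1: a=-2 b=-68/27 c=67/18 d=-395/486
  seg 2: a=2 b=-115/54 c=-97/27 d=31/18
  seg 3: a=-2 b=-112/27 c=85/54 d=-85/486
S(3/4) = -1333/1152

Δ: Δ0=-5, Δ1=4/3, Δ2=-4, Δ3=-1
row 1: diag=8, rhs=38; c'=3/8, d'=19/4
row 2: denom=8−3·3/8=55/8; d'=(-32−3·19/4)/(55/8)=-74/11
row 3: denom=8−1·8/55=432/55; d'=(18−1·-74/11)/(432/55)=85/27
back: M3=85/27
back: M2=-74/11−8/55·85/27=-194/27
back: M1=19/4−3/8·-194/27=67/9
M: M0=0, M1=67/9, M2=-194/27, M3=85/27, M4=0
seg 0: a=3, c=M0/2=0, d=(M1−M0)/(6·1)=67/54, b=Δ0−h0·(2M0+M1)/6=-337/54
seg 1: a=-2, c=M1/2=67/18, d=(M2−M1)/(6·3)=-395/486, b=Δ1−h1·(2M1+M2)/6=-68/27
seg 2: a=2, c=M2/2=-97/27, d=(M3−M2)/(6·1)=31/18, b=Δ2−h2·(2M2+M3)/6=-115/54
seg 3: a=-2, c=M3/2=85/54, d=(M4−M3)/(6·3)=-85/486, b=Δ3−h3·(2M3+M4)/6=-112/27
t_q=3/4 → seg 0, τ=3/4; S=3+-337/54·τ+0·τ²+67/54·τ³=-1333/1152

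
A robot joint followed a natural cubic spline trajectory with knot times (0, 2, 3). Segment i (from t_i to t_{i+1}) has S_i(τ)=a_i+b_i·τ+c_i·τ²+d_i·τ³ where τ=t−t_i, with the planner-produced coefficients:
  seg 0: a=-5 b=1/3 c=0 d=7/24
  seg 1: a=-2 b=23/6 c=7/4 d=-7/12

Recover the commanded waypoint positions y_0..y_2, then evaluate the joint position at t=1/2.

y_0 = S_0(0) = a_0 = -5
y_1 = S_1(0) = a_1 = -2
y_2 = S_1(1) = 3
t_q=1/2 is in segment 0 (τ=1/2); S_0(τ)=-307/64

y_0=-5 y_1=-2 y_2=3
S(1/2) = -307/64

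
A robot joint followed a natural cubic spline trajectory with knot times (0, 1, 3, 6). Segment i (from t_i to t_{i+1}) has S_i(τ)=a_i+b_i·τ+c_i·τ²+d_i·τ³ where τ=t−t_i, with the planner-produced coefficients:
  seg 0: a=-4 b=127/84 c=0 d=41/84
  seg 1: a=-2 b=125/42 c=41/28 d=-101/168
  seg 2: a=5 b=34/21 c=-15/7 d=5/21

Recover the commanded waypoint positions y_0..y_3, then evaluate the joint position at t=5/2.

y_0=-4 y_1=-2 y_2=5 y_3=-3
S(5/2) = 1671/448

y_0 = S_0(0) = a_0 = -4
y_1 = S_1(0) = a_1 = -2
y_2 = S_2(0) = a_2 = 5
y_3 = S_2(3) = -3
t_q=5/2 is in segment 1 (τ=3/2); S_1(τ)=1671/448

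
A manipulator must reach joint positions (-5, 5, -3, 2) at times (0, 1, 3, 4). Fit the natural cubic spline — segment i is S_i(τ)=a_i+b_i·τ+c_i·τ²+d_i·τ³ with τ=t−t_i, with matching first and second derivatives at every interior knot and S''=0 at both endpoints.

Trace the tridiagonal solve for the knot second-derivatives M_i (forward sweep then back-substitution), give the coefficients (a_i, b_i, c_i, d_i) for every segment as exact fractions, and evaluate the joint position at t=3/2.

Δ: Δ0=10, Δ1=-4, Δ2=5
row 1: diag=6, rhs=-84; c'=1/3, d'=-14
row 2: denom=6−2·1/3=16/3; d'=(54−2·-14)/(16/3)=123/8
back: M2=123/8
back: M1=-14−1/3·123/8=-153/8
M: M0=0, M1=-153/8, M2=123/8, M3=0
seg 0: a=-5, c=M0/2=0, d=(M1−M0)/(6·1)=-51/16, b=Δ0−h0·(2M0+M1)/6=211/16
seg 1: a=5, c=M1/2=-153/16, d=(M2−M1)/(6·2)=23/8, b=Δ1−h1·(2M1+M2)/6=29/8
seg 2: a=-3, c=M2/2=123/16, d=(M3−M2)/(6·1)=-41/16, b=Δ2−h2·(2M2+M3)/6=-1/8
t_q=3/2 → seg 1, τ=1/2; S=5+29/8·τ+-153/16·τ²+23/8·τ³=153/32

  seg 0: a=-5 b=211/16 c=0 d=-51/16
  seg 1: a=5 b=29/8 c=-153/16 d=23/8
  seg 2: a=-3 b=-1/8 c=123/16 d=-41/16
S(3/2) = 153/32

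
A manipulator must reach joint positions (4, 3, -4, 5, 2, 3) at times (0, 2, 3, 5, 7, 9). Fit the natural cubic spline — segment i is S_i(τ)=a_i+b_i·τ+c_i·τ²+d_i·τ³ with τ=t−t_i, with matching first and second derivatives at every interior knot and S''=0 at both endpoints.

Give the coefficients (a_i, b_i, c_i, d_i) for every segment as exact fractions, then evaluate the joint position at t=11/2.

  seg 0: a=4 b=2449/954 c=0 d=-1463/1908
  seg 1: a=3 b=-6329/954 c=-1463/318 d=2020/477
  seg 2: a=-4 b=-2987/954 c=859/106 d=-4091/1908
  seg 3: a=5 b=3391/954 c=-757/159 d=2131/1908
  seg 4: a=2 b=-1991/954 c=617/318 d=-617/1908
S(11/2) = 29137/5088

Δ: Δ0=-1/2, Δ1=-7, Δ2=9/2, Δ3=-3/2, Δ4=1/2
row 1: diag=6, rhs=-39; c'=1/6, d'=-13/2
row 2: denom=6−1·1/6=35/6; d'=(69−1·-13/2)/(35/6)=453/35
row 3: denom=8−2·12/35=256/35; d'=(-36−2·453/35)/(256/35)=-1083/128
row 4: denom=8−2·35/128=477/64; d'=(12−2·-1083/128)/(477/64)=617/159
back: M4=617/159
back: M3=-1083/128−35/128·617/159=-1514/159
back: M2=453/35−12/35·-1514/159=859/53
back: M1=-13/2−1/6·859/53=-1463/159
M: M0=0, M1=-1463/159, M2=859/53, M3=-1514/159, M4=617/159, M5=0
seg 0: a=4, c=M0/2=0, d=(M1−M0)/(6·2)=-1463/1908, b=Δ0−h0·(2M0+M1)/6=2449/954
seg 1: a=3, c=M1/2=-1463/318, d=(M2−M1)/(6·1)=2020/477, b=Δ1−h1·(2M1+M2)/6=-6329/954
seg 2: a=-4, c=M2/2=859/106, d=(M3−M2)/(6·2)=-4091/1908, b=Δ2−h2·(2M2+M3)/6=-2987/954
seg 3: a=5, c=M3/2=-757/159, d=(M4−M3)/(6·2)=2131/1908, b=Δ3−h3·(2M3+M4)/6=3391/954
seg 4: a=2, c=M4/2=617/318, d=(M5−M4)/(6·2)=-617/1908, b=Δ4−h4·(2M4+M5)/6=-1991/954
t_q=11/2 → seg 3, τ=1/2; S=5+3391/954·τ+-757/159·τ²+2131/1908·τ³=29137/5088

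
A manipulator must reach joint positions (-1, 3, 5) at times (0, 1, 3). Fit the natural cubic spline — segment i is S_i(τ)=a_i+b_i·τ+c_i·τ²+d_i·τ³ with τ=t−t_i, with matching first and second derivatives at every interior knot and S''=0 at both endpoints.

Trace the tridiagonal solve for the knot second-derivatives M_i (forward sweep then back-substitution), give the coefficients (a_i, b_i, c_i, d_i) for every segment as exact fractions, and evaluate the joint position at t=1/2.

Δ: Δ0=4, Δ1=1
row 1: diag=6, rhs=-18; c'=1/3, d'=-3
back: M1=-3
M: M0=0, M1=-3, M2=0
seg 0: a=-1, c=M0/2=0, d=(M1−M0)/(6·1)=-1/2, b=Δ0−h0·(2M0+M1)/6=9/2
seg 1: a=3, c=M1/2=-3/2, d=(M2−M1)/(6·2)=1/4, b=Δ1−h1·(2M1+M2)/6=3
t_q=1/2 → seg 0, τ=1/2; S=-1+9/2·τ+0·τ²+-1/2·τ³=19/16

  seg 0: a=-1 b=9/2 c=0 d=-1/2
  seg 1: a=3 b=3 c=-3/2 d=1/4
S(1/2) = 19/16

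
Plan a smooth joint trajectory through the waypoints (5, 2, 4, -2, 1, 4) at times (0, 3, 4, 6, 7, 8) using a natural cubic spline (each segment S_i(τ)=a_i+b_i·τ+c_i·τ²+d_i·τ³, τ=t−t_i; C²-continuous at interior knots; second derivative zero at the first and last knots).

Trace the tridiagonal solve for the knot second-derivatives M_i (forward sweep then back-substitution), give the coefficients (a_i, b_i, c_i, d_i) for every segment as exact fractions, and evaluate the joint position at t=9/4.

Δ: Δ0=-1, Δ1=2, Δ2=-3, Δ3=3, Δ4=3
row 1: diag=8, rhs=18; c'=1/8, d'=9/4
row 2: denom=6−1·1/8=47/8; d'=(-30−1·9/4)/(47/8)=-258/47
row 3: denom=6−2·16/47=250/47; d'=(36−2·-258/47)/(250/47)=1104/125
row 4: denom=4−1·47/250=953/250; d'=(0−1·1104/125)/(953/250)=-2208/953
back: M4=-2208/953
back: M3=1104/125−47/250·-2208/953=8832/953
back: M2=-258/47−16/47·8832/953=-8238/953
back: M1=9/4−1/8·-8238/953=3174/953
M: M0=0, M1=3174/953, M2=-8238/953, M3=8832/953, M4=-2208/953, M5=0
seg 0: a=5, c=M0/2=0, d=(M1−M0)/(6·3)=529/2859, b=Δ0−h0·(2M0+M1)/6=-2540/953
seg 1: a=2, c=M1/2=1587/953, d=(M2−M1)/(6·1)=-1902/953, b=Δ1−h1·(2M1+M2)/6=2221/953
seg 2: a=4, c=M2/2=-4119/953, d=(M3−M2)/(6·2)=2845/1906, b=Δ2−h2·(2M2+M3)/6=-311/953
seg 3: a=-2, c=M3/2=4416/953, d=(M4−M3)/(6·1)=-1840/953, b=Δ3−h3·(2M3+M4)/6=283/953
seg 4: a=1, c=M4/2=-1104/953, d=(M5−M4)/(6·1)=368/953, b=Δ4−h4·(2M4+M5)/6=3595/953
t_q=9/4 → seg 0, τ=9/4; S=5+-2540/953·τ+0·τ²+529/2859·τ³=67747/60992

  seg 0: a=5 b=-2540/953 c=0 d=529/2859
  seg 1: a=2 b=2221/953 c=1587/953 d=-1902/953
  seg 2: a=4 b=-311/953 c=-4119/953 d=2845/1906
  seg 3: a=-2 b=283/953 c=4416/953 d=-1840/953
  seg 4: a=1 b=3595/953 c=-1104/953 d=368/953
S(9/4) = 67747/60992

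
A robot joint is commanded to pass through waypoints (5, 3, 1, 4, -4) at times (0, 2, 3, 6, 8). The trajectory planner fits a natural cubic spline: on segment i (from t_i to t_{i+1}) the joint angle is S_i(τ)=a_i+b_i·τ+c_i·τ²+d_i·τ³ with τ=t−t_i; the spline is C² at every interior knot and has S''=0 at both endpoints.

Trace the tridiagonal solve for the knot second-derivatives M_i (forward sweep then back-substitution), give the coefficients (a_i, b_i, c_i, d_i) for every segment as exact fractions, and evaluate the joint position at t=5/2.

Δ: Δ0=-1, Δ1=-2, Δ2=1, Δ3=-4
row 1: diag=6, rhs=-6; c'=1/6, d'=-1
row 2: denom=8−1·1/6=47/6; d'=(18−1·-1)/(47/6)=114/47
row 3: denom=10−3·18/47=416/47; d'=(-30−3·114/47)/(416/47)=-219/52
back: M3=-219/52
back: M2=114/47−18/47·-219/52=105/26
back: M1=-1−1/6·105/26=-87/52
M: M0=0, M1=-87/52, M2=105/26, M3=-219/52, M4=0
seg 0: a=5, c=M0/2=0, d=(M1−M0)/(6·2)=-29/208, b=Δ0−h0·(2M0+M1)/6=-23/52
seg 1: a=3, c=M1/2=-87/104, d=(M2−M1)/(6·1)=99/104, b=Δ1−h1·(2M1+M2)/6=-55/26
seg 2: a=1, c=M2/2=105/52, d=(M3−M2)/(6·3)=-11/24, b=Δ2−h2·(2M2+M3)/6=-97/104
seg 3: a=4, c=M3/2=-219/104, d=(M4−M3)/(6·2)=73/208, b=Δ3−h3·(2M3+M4)/6=-31/26
t_q=5/2 → seg 1, τ=1/2; S=3+-55/26·τ+-87/104·τ²+99/104·τ³=1541/832

  seg 0: a=5 b=-23/52 c=0 d=-29/208
  seg 1: a=3 b=-55/26 c=-87/104 d=99/104
  seg 2: a=1 b=-97/104 c=105/52 d=-11/24
  seg 3: a=4 b=-31/26 c=-219/104 d=73/208
S(5/2) = 1541/832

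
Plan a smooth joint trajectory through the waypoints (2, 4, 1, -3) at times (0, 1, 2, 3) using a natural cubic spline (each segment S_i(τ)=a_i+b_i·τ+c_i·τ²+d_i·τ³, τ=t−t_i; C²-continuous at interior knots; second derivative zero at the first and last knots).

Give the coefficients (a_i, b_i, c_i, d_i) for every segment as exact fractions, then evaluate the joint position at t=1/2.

Δ: Δ0=2, Δ1=-3, Δ2=-4
row 1: diag=4, rhs=-30; c'=1/4, d'=-15/2
row 2: denom=4−1·1/4=15/4; d'=(-6−1·-15/2)/(15/4)=2/5
back: M2=2/5
back: M1=-15/2−1/4·2/5=-38/5
M: M0=0, M1=-38/5, M2=2/5, M3=0
seg 0: a=2, c=M0/2=0, d=(M1−M0)/(6·1)=-19/15, b=Δ0−h0·(2M0+M1)/6=49/15
seg 1: a=4, c=M1/2=-19/5, d=(M2−M1)/(6·1)=4/3, b=Δ1−h1·(2M1+M2)/6=-8/15
seg 2: a=1, c=M2/2=1/5, d=(M3−M2)/(6·1)=-1/15, b=Δ2−h2·(2M2+M3)/6=-62/15
t_q=1/2 → seg 0, τ=1/2; S=2+49/15·τ+0·τ²+-19/15·τ³=139/40

  seg 0: a=2 b=49/15 c=0 d=-19/15
  seg 1: a=4 b=-8/15 c=-19/5 d=4/3
  seg 2: a=1 b=-62/15 c=1/5 d=-1/15
S(1/2) = 139/40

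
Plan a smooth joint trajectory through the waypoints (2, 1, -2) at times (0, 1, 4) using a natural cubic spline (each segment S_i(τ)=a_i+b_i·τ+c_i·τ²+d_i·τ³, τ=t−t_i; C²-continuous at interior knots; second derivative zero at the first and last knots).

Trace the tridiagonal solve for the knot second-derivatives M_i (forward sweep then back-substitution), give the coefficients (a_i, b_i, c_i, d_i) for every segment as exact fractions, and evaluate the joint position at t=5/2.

Δ: Δ0=-1, Δ1=-1
row 1: diag=8, rhs=0; c'=3/8, d'=0
back: M1=0
M: M0=0, M1=0, M2=0
seg 0: a=2, c=M0/2=0, d=(M1−M0)/(6·1)=0, b=Δ0−h0·(2M0+M1)/6=-1
seg 1: a=1, c=M1/2=0, d=(M2−M1)/(6·3)=0, b=Δ1−h1·(2M1+M2)/6=-1
t_q=5/2 → seg 1, τ=3/2; S=1+-1·τ+0·τ²+0·τ³=-1/2

  seg 0: a=2 b=-1 c=0 d=0
  seg 1: a=1 b=-1 c=0 d=0
S(5/2) = -1/2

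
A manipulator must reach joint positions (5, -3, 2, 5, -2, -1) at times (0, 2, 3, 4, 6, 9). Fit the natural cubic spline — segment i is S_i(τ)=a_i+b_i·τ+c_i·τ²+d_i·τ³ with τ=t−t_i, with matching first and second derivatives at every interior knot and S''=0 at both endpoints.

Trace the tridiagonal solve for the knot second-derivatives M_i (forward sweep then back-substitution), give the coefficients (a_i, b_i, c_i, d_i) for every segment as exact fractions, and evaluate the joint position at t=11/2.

  seg 0: a=5 b=-6632/921 c=0 d=737/921
  seg 1: a=-3 b=2212/921 c=1474/307 d=-2029/921
  seg 2: a=2 b=4969/921 c=-555/307 d=-541/921
  seg 3: a=5 b=16/921 c=-1096/307 d=6673/7368
  seg 4: a=-2 b=-6253/1842 c=2289/1228 d=-763/3684
S(11/2) = 985/19648

Δ: Δ0=-4, Δ1=5, Δ2=3, Δ3=-7/2, Δ4=1/3
row 1: diag=6, rhs=54; c'=1/6, d'=9
row 2: denom=4−1·1/6=23/6; d'=(-12−1·9)/(23/6)=-126/23
row 3: denom=6−1·6/23=132/23; d'=(-39−1·-126/23)/(132/23)=-257/44
row 4: denom=10−2·23/66=307/33; d'=(23−2·-257/44)/(307/33)=2289/614
back: M4=2289/614
back: M3=-257/44−23/66·2289/614=-2192/307
back: M2=-126/23−6/23·-2192/307=-1110/307
back: M1=9−1/6·-1110/307=2948/307
M: M0=0, M1=2948/307, M2=-1110/307, M3=-2192/307, M4=2289/614, M5=0
seg 0: a=5, c=M0/2=0, d=(M1−M0)/(6·2)=737/921, b=Δ0−h0·(2M0+M1)/6=-6632/921
seg 1: a=-3, c=M1/2=1474/307, d=(M2−M1)/(6·1)=-2029/921, b=Δ1−h1·(2M1+M2)/6=2212/921
seg 2: a=2, c=M2/2=-555/307, d=(M3−M2)/(6·1)=-541/921, b=Δ2−h2·(2M2+M3)/6=4969/921
seg 3: a=5, c=M3/2=-1096/307, d=(M4−M3)/(6·2)=6673/7368, b=Δ3−h3·(2M3+M4)/6=16/921
seg 4: a=-2, c=M4/2=2289/1228, d=(M5−M4)/(6·3)=-763/3684, b=Δ4−h4·(2M4+M5)/6=-6253/1842
t_q=11/2 → seg 3, τ=3/2; S=5+16/921·τ+-1096/307·τ²+6673/7368·τ³=985/19648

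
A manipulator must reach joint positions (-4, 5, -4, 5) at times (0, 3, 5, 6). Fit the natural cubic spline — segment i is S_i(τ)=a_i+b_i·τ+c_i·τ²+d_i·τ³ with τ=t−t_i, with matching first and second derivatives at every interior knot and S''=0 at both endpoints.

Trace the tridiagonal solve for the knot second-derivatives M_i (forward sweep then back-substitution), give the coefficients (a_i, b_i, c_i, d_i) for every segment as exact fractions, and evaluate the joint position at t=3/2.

Δ: Δ0=3, Δ1=-9/2, Δ2=9
row 1: diag=10, rhs=-45; c'=1/5, d'=-9/2
row 2: denom=6−2·1/5=28/5; d'=(81−2·-9/2)/(28/5)=225/14
back: M2=225/14
back: M1=-9/2−1/5·225/14=-54/7
M: M0=0, M1=-54/7, M2=225/14, M3=0
seg 0: a=-4, c=M0/2=0, d=(M1−M0)/(6·3)=-3/7, b=Δ0−h0·(2M0+M1)/6=48/7
seg 1: a=5, c=M1/2=-27/7, d=(M2−M1)/(6·2)=111/56, b=Δ1−h1·(2M1+M2)/6=-33/7
seg 2: a=-4, c=M2/2=225/28, d=(M3−M2)/(6·1)=-75/28, b=Δ2−h2·(2M2+M3)/6=51/14
t_q=3/2 → seg 0, τ=3/2; S=-4+48/7·τ+0·τ²+-3/7·τ³=271/56

  seg 0: a=-4 b=48/7 c=0 d=-3/7
  seg 1: a=5 b=-33/7 c=-27/7 d=111/56
  seg 2: a=-4 b=51/14 c=225/28 d=-75/28
S(3/2) = 271/56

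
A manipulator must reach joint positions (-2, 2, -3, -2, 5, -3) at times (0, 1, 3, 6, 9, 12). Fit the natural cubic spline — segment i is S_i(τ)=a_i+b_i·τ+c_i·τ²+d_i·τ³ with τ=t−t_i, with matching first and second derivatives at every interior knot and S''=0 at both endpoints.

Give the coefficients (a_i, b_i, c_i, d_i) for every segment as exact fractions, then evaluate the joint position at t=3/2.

Δ: Δ0=4, Δ1=-5/2, Δ2=1/3, Δ3=7/3, Δ4=-8/3
row 1: diag=6, rhs=-39; c'=1/3, d'=-13/2
row 2: denom=10−2·1/3=28/3; d'=(17−2·-13/2)/(28/3)=45/14
row 3: denom=12−3·9/28=309/28; d'=(12−3·45/14)/(309/28)=22/103
row 4: denom=12−3·28/103=1152/103; d'=(-30−3·22/103)/(1152/103)=-263/96
back: M4=-263/96
back: M3=22/103−28/103·-263/96=23/24
back: M2=45/14−9/28·23/24=93/32
back: M1=-13/2−1/3·93/32=-239/32
M: M0=0, M1=-239/32, M2=93/32, M3=23/24, M4=-263/96, M5=0
seg 0: a=-2, c=M0/2=0, d=(M1−M0)/(6·1)=-239/192, b=Δ0−h0·(2M0+M1)/6=1007/192
seg 1: a=2, c=M1/2=-239/64, d=(M2−M1)/(6·2)=83/96, b=Δ1−h1·(2M1+M2)/6=145/96
seg 2: a=-3, c=M2/2=93/64, d=(M3−M2)/(6·3)=-187/1728, b=Δ2−h2·(2M2+M3)/6=-293/96
seg 3: a=-2, c=M3/2=23/48, d=(M4−M3)/(6·3)=-355/1728, b=Δ3−h3·(2M3+M4)/6=527/192
seg 4: a=5, c=M4/2=-263/192, d=(M5−M4)/(6·3)=263/1728, b=Δ4−h4·(2M4+M5)/6=7/96
t_q=3/2 → seg 1, τ=1/2; S=2+145/96·τ+-239/64·τ²+83/96·τ³=247/128

  seg 0: a=-2 b=1007/192 c=0 d=-239/192
  seg 1: a=2 b=145/96 c=-239/64 d=83/96
  seg 2: a=-3 b=-293/96 c=93/64 d=-187/1728
  seg 3: a=-2 b=527/192 c=23/48 d=-355/1728
  seg 4: a=5 b=7/96 c=-263/192 d=263/1728
S(3/2) = 247/128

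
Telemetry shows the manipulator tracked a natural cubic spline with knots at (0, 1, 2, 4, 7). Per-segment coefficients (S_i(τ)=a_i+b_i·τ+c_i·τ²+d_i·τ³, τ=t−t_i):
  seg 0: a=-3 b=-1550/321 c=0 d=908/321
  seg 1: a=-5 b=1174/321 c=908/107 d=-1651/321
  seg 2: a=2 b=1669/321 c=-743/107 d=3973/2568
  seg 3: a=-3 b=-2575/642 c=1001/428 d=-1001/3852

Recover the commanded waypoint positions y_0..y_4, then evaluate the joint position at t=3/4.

y_0=-3 y_1=-5 y_2=2 y_3=-3 y_4=-1
S(3/4) = -9293/1712

y_0 = S_0(0) = a_0 = -3
y_1 = S_1(0) = a_1 = -5
y_2 = S_2(0) = a_2 = 2
y_3 = S_3(0) = a_3 = -3
y_4 = S_3(3) = -1
t_q=3/4 is in segment 0 (τ=3/4); S_0(τ)=-9293/1712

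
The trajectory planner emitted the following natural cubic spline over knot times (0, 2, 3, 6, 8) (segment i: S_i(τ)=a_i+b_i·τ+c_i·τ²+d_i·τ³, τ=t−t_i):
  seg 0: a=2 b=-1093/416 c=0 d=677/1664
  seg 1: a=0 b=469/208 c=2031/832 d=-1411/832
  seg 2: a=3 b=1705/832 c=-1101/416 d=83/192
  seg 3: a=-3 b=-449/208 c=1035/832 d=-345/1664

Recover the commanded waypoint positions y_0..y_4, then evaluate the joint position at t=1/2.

y_0 = S_0(0) = a_0 = 2
y_1 = S_1(0) = a_1 = 0
y_2 = S_2(0) = a_2 = 3
y_3 = S_3(0) = a_3 = -3
y_4 = S_3(2) = -4
t_q=1/2 is in segment 0 (τ=1/2); S_0(τ)=9813/13312

y_0=2 y_1=0 y_2=3 y_3=-3 y_4=-4
S(1/2) = 9813/13312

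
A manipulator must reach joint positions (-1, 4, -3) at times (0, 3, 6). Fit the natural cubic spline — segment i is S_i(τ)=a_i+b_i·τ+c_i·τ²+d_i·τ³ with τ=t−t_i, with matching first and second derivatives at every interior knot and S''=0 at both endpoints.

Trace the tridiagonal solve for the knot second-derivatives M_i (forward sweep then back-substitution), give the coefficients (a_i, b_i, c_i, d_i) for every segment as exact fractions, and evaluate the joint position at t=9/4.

Δ: Δ0=5/3, Δ1=-7/3
row 1: diag=12, rhs=-24; c'=1/4, d'=-2
back: M1=-2
M: M0=0, M1=-2, M2=0
seg 0: a=-1, c=M0/2=0, d=(M1−M0)/(6·3)=-1/9, b=Δ0−h0·(2M0+M1)/6=8/3
seg 1: a=4, c=M1/2=-1, d=(M2−M1)/(6·3)=1/9, b=Δ1−h1·(2M1+M2)/6=-1/3
t_q=9/4 → seg 0, τ=9/4; S=-1+8/3·τ+0·τ²+-1/9·τ³=239/64

  seg 0: a=-1 b=8/3 c=0 d=-1/9
  seg 1: a=4 b=-1/3 c=-1 d=1/9
S(9/4) = 239/64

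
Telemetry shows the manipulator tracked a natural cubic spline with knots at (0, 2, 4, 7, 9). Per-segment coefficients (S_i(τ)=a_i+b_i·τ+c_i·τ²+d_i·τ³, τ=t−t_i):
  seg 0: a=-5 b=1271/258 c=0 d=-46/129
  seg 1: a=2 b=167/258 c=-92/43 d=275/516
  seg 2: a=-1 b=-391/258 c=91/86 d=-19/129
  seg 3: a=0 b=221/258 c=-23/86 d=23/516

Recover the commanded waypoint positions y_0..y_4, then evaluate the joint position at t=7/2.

y_0=-5 y_1=2 y_2=-1 y_3=0 y_4=1
S(7/2) = -61/1376

y_0 = S_0(0) = a_0 = -5
y_1 = S_1(0) = a_1 = 2
y_2 = S_2(0) = a_2 = -1
y_3 = S_3(0) = a_3 = 0
y_4 = S_3(2) = 1
t_q=7/2 is in segment 1 (τ=3/2); S_1(τ)=-61/1376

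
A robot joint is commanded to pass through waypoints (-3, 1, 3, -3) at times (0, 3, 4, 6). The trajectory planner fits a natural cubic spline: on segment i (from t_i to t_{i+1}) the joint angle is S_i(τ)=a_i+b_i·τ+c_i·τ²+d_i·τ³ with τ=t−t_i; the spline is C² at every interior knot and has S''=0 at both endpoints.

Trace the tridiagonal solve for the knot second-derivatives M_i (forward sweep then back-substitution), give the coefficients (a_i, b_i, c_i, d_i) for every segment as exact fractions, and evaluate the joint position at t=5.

Δ: Δ0=4/3, Δ1=2, Δ2=-3
row 1: diag=8, rhs=4; c'=1/8, d'=1/2
row 2: denom=6−1·1/8=47/8; d'=(-30−1·1/2)/(47/8)=-244/47
back: M2=-244/47
back: M1=1/2−1/8·-244/47=54/47
M: M0=0, M1=54/47, M2=-244/47, M3=0
seg 0: a=-3, c=M0/2=0, d=(M1−M0)/(6·3)=3/47, b=Δ0−h0·(2M0+M1)/6=107/141
seg 1: a=1, c=M1/2=27/47, d=(M2−M1)/(6·1)=-149/141, b=Δ1−h1·(2M1+M2)/6=350/141
seg 2: a=3, c=M2/2=-122/47, d=(M3−M2)/(6·2)=61/141, b=Δ2−h2·(2M2+M3)/6=65/141
t_q=5 → seg 2, τ=1; S=3+65/141·τ+-122/47·τ²+61/141·τ³=61/47

  seg 0: a=-3 b=107/141 c=0 d=3/47
  seg 1: a=1 b=350/141 c=27/47 d=-149/141
  seg 2: a=3 b=65/141 c=-122/47 d=61/141
S(5) = 61/47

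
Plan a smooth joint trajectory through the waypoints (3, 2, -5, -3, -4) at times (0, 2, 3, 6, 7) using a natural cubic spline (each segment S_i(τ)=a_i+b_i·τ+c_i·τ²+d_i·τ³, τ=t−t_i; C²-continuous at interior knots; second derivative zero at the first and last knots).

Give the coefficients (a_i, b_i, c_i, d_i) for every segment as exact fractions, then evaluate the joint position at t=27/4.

  seg 0: a=3 b=1030/483 c=0 d=-2543/3864
  seg 1: a=2 b=-5569/966 c=-2543/644 d=749/276
  seg 2: a=-5 b=-10667/1932 c=675/161 d=-4115/5796
  seg 3: a=-3 b=449/966 c=-1415/644 d=1415/1932
S(27/4) = -147485/41216

Δ: Δ0=-1/2, Δ1=-7, Δ2=2/3, Δ3=-1
row 1: diag=6, rhs=-39; c'=1/6, d'=-13/2
row 2: denom=8−1·1/6=47/6; d'=(46−1·-13/2)/(47/6)=315/47
row 3: denom=8−3·18/47=322/47; d'=(-10−3·315/47)/(322/47)=-1415/322
back: M3=-1415/322
back: M2=315/47−18/47·-1415/322=1350/161
back: M1=-13/2−1/6·1350/161=-2543/322
M: M0=0, M1=-2543/322, M2=1350/161, M3=-1415/322, M4=0
seg 0: a=3, c=M0/2=0, d=(M1−M0)/(6·2)=-2543/3864, b=Δ0−h0·(2M0+M1)/6=1030/483
seg 1: a=2, c=M1/2=-2543/644, d=(M2−M1)/(6·1)=749/276, b=Δ1−h1·(2M1+M2)/6=-5569/966
seg 2: a=-5, c=M2/2=675/161, d=(M3−M2)/(6·3)=-4115/5796, b=Δ2−h2·(2M2+M3)/6=-10667/1932
seg 3: a=-3, c=M3/2=-1415/644, d=(M4−M3)/(6·1)=1415/1932, b=Δ3−h3·(2M3+M4)/6=449/966
t_q=27/4 → seg 3, τ=3/4; S=-3+449/966·τ+-1415/644·τ²+1415/1932·τ³=-147485/41216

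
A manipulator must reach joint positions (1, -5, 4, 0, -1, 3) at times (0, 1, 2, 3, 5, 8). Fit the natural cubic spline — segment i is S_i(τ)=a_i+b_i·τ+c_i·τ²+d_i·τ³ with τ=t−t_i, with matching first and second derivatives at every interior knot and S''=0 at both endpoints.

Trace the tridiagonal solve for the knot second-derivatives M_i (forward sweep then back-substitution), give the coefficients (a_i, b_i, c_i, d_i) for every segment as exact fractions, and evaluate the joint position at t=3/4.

Δ: Δ0=-6, Δ1=9, Δ2=-4, Δ3=-1/2, Δ4=4/3
row 1: diag=4, rhs=90; c'=1/4, d'=45/2
row 2: denom=4−1·1/4=15/4; d'=(-78−1·45/2)/(15/4)=-134/5
row 3: denom=6−1·4/15=86/15; d'=(21−1·-134/5)/(86/15)=717/86
row 4: denom=10−2·15/43=400/43; d'=(11−2·717/86)/(400/43)=-61/100
back: M4=-61/100
back: M3=717/86−15/43·-61/100=171/20
back: M2=-134/5−4/15·171/20=-727/25
back: M1=45/2−1/4·-727/25=2977/100
M: M0=0, M1=2977/100, M2=-727/25, M3=171/20, M4=-61/100, M5=0
seg 0: a=1, c=M0/2=0, d=(M1−M0)/(6·1)=2977/600, b=Δ0−h0·(2M0+M1)/6=-6577/600
seg 1: a=-5, c=M1/2=2977/200, d=(M2−M1)/(6·1)=-1177/120, b=Δ1−h1·(2M1+M2)/6=1177/300
seg 2: a=4, c=M2/2=-727/50, d=(M3−M2)/(6·1)=3763/600, b=Δ2−h2·(2M2+M3)/6=2561/600
seg 3: a=0, c=M3/2=171/40, d=(M4−M3)/(6·2)=-229/300, b=Δ3−h3·(2M3+M4)/6=-1799/300
seg 4: a=-1, c=M4/2=-61/200, d=(M5−M4)/(6·3)=61/1800, b=Δ4−h4·(2M4+M5)/6=583/300
t_q=3/4 → seg 0, τ=3/4; S=1+-6577/600·τ+0·τ²+2977/600·τ³=-65639/12800

  seg 0: a=1 b=-6577/600 c=0 d=2977/600
  seg 1: a=-5 b=1177/300 c=2977/200 d=-1177/120
  seg 2: a=4 b=2561/600 c=-727/50 d=3763/600
  seg 3: a=0 b=-1799/300 c=171/40 d=-229/300
  seg 4: a=-1 b=583/300 c=-61/200 d=61/1800
S(3/4) = -65639/12800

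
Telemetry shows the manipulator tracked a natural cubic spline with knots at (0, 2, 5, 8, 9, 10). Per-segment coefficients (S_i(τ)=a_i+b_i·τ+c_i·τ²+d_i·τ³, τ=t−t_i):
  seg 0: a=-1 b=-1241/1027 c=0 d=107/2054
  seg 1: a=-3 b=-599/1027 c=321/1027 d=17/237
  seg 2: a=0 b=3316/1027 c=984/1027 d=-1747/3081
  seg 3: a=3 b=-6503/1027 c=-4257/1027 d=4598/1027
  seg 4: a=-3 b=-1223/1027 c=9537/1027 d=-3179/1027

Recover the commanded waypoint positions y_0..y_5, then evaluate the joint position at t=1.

y_0 = S_0(0) = a_0 = -1
y_1 = S_1(0) = a_1 = -3
y_2 = S_2(0) = a_2 = 0
y_3 = S_3(0) = a_3 = 3
y_4 = S_4(0) = a_4 = -3
y_5 = S_4(1) = 2
t_q=1 is in segment 0 (τ=1); S_0(τ)=-4429/2054

y_0=-1 y_1=-3 y_2=0 y_3=3 y_4=-3 y_5=2
S(1) = -4429/2054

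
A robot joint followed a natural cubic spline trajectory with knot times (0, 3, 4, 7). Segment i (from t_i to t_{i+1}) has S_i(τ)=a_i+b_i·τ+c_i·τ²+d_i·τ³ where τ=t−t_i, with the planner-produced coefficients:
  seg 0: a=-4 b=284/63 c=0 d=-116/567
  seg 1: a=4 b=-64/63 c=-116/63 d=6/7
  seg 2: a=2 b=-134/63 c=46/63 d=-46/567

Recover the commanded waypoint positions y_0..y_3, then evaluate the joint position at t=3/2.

y_0=-4 y_1=4 y_2=2 y_3=0
S(3/2) = 29/14

y_0 = S_0(0) = a_0 = -4
y_1 = S_1(0) = a_1 = 4
y_2 = S_2(0) = a_2 = 2
y_3 = S_2(3) = 0
t_q=3/2 is in segment 0 (τ=3/2); S_0(τ)=29/14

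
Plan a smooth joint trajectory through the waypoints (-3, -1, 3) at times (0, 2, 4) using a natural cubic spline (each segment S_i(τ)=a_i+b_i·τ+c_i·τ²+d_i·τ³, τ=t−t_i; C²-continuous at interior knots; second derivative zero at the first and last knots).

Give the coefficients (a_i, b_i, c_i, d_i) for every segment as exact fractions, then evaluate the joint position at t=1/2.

  seg 0: a=-3 b=3/4 c=0 d=1/16
  seg 1: a=-1 b=3/2 c=3/8 d=-1/16
S(1/2) = -335/128

Δ: Δ0=1, Δ1=2
row 1: diag=8, rhs=6; c'=1/4, d'=3/4
back: M1=3/4
M: M0=0, M1=3/4, M2=0
seg 0: a=-3, c=M0/2=0, d=(M1−M0)/(6·2)=1/16, b=Δ0−h0·(2M0+M1)/6=3/4
seg 1: a=-1, c=M1/2=3/8, d=(M2−M1)/(6·2)=-1/16, b=Δ1−h1·(2M1+M2)/6=3/2
t_q=1/2 → seg 0, τ=1/2; S=-3+3/4·τ+0·τ²+1/16·τ³=-335/128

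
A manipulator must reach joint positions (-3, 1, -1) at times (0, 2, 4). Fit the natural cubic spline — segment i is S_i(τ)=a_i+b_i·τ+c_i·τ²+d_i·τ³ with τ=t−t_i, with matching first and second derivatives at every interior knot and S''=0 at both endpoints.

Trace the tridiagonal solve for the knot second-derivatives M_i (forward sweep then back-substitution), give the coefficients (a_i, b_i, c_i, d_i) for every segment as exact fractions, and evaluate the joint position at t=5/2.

Δ: Δ0=2, Δ1=-1
row 1: diag=8, rhs=-18; c'=1/4, d'=-9/4
back: M1=-9/4
M: M0=0, M1=-9/4, M2=0
seg 0: a=-3, c=M0/2=0, d=(M1−M0)/(6·2)=-3/16, b=Δ0−h0·(2M0+M1)/6=11/4
seg 1: a=1, c=M1/2=-9/8, d=(M2−M1)/(6·2)=3/16, b=Δ1−h1·(2M1+M2)/6=1/2
t_q=5/2 → seg 1, τ=1/2; S=1+1/2·τ+-9/8·τ²+3/16·τ³=127/128

  seg 0: a=-3 b=11/4 c=0 d=-3/16
  seg 1: a=1 b=1/2 c=-9/8 d=3/16
S(5/2) = 127/128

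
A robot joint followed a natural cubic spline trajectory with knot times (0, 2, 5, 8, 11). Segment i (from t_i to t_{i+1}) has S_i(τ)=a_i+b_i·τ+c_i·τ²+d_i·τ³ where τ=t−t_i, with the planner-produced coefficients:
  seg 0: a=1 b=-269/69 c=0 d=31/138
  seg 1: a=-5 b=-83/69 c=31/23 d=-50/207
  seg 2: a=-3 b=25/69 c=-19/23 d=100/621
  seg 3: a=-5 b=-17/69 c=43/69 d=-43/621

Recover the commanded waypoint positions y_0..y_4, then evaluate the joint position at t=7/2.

y_0=1 y_1=-5 y_2=-3 y_3=-5 y_4=-2
S(7/2) = -211/46

y_0 = S_0(0) = a_0 = 1
y_1 = S_1(0) = a_1 = -5
y_2 = S_2(0) = a_2 = -3
y_3 = S_3(0) = a_3 = -5
y_4 = S_3(3) = -2
t_q=7/2 is in segment 1 (τ=3/2); S_1(τ)=-211/46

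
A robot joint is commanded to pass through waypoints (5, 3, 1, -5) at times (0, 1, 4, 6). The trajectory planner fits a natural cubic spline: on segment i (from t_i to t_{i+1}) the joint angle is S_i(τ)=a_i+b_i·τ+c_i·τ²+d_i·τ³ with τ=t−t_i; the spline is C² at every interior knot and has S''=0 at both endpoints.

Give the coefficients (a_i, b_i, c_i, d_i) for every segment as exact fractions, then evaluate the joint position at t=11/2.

  seg 0: a=5 b=-487/213 c=0 d=61/213
  seg 1: a=3 b=-304/213 c=61/71 d=-43/213
  seg 2: a=1 b=-367/213 c=-68/71 d=34/213
S(11/2) = -909/284

Δ: Δ0=-2, Δ1=-2/3, Δ2=-3
row 1: diag=8, rhs=8; c'=3/8, d'=1
row 2: denom=10−3·3/8=71/8; d'=(-14−3·1)/(71/8)=-136/71
back: M2=-136/71
back: M1=1−3/8·-136/71=122/71
M: M0=0, M1=122/71, M2=-136/71, M3=0
seg 0: a=5, c=M0/2=0, d=(M1−M0)/(6·1)=61/213, b=Δ0−h0·(2M0+M1)/6=-487/213
seg 1: a=3, c=M1/2=61/71, d=(M2−M1)/(6·3)=-43/213, b=Δ1−h1·(2M1+M2)/6=-304/213
seg 2: a=1, c=M2/2=-68/71, d=(M3−M2)/(6·2)=34/213, b=Δ2−h2·(2M2+M3)/6=-367/213
t_q=11/2 → seg 2, τ=3/2; S=1+-367/213·τ+-68/71·τ²+34/213·τ³=-909/284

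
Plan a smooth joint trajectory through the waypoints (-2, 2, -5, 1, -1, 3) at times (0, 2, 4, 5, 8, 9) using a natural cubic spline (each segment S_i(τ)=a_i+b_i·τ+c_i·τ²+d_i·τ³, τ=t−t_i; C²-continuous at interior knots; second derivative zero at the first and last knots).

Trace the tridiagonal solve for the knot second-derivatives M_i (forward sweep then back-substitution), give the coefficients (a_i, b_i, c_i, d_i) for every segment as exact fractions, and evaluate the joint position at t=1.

  seg 0: a=-2 b=7960/1767 c=0 d=-2213/3534
  seg 1: a=2 b=-5318/1767 c=-2213/589 d=24823/14136
  seg 2: a=-5 b=10721/3534 c=15971/2356 d=-26947/7068
  seg 3: a=1 b=36427/7068 c=-2744/589 d=2135/2356
  seg 4: a=-1 b=5897/3534 c=8239/2356 d=-8239/7068
S(1) = 2213/1178

Δ: Δ0=2, Δ1=-7/2, Δ2=6, Δ3=-2/3, Δ4=4
row 1: diag=8, rhs=-33; c'=1/4, d'=-33/8
row 2: denom=6−2·1/4=11/2; d'=(57−2·-33/8)/(11/2)=261/22
row 3: denom=8−1·2/11=86/11; d'=(-40−1·261/22)/(86/11)=-1141/172
row 4: denom=8−3·33/86=589/86; d'=(28−3·-1141/172)/(589/86)=8239/1178
back: M4=8239/1178
back: M3=-1141/172−33/86·8239/1178=-5488/589
back: M2=261/22−2/11·-5488/589=15971/1178
back: M1=-33/8−1/4·15971/1178=-4426/589
M: M0=0, M1=-4426/589, M2=15971/1178, M3=-5488/589, M4=8239/1178, M5=0
seg 0: a=-2, c=M0/2=0, d=(M1−M0)/(6·2)=-2213/3534, b=Δ0−h0·(2M0+M1)/6=7960/1767
seg 1: a=2, c=M1/2=-2213/589, d=(M2−M1)/(6·2)=24823/14136, b=Δ1−h1·(2M1+M2)/6=-5318/1767
seg 2: a=-5, c=M2/2=15971/2356, d=(M3−M2)/(6·1)=-26947/7068, b=Δ2−h2·(2M2+M3)/6=10721/3534
seg 3: a=1, c=M3/2=-2744/589, d=(M4−M3)/(6·3)=2135/2356, b=Δ3−h3·(2M3+M4)/6=36427/7068
seg 4: a=-1, c=M4/2=8239/2356, d=(M5−M4)/(6·1)=-8239/7068, b=Δ4−h4·(2M4+M5)/6=5897/3534
t_q=1 → seg 0, τ=1; S=-2+7960/1767·τ+0·τ²+-2213/3534·τ³=2213/1178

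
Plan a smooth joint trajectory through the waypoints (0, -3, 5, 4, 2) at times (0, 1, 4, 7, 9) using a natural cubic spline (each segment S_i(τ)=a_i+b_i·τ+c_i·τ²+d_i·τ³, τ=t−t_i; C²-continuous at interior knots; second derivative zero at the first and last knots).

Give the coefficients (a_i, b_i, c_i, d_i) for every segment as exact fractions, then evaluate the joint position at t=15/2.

  seg 0: a=0 b=-3107/798 c=0 d=713/798
  seg 1: a=-3 b=-484/399 c=713/266 d=-123/266
  seg 2: a=5 b=1903/798 c=-197/133 d=51/266
  seg 3: a=4 b=-529/399 c=65/266 d=-65/1596
S(15/2) = 2063/608

Δ: Δ0=-3, Δ1=8/3, Δ2=-1/3, Δ3=-1
row 1: diag=8, rhs=34; c'=3/8, d'=17/4
row 2: denom=12−3·3/8=87/8; d'=(-18−3·17/4)/(87/8)=-82/29
row 3: denom=10−3·8/29=266/29; d'=(-4−3·-82/29)/(266/29)=65/133
back: M3=65/133
back: M2=-82/29−8/29·65/133=-394/133
back: M1=17/4−3/8·-394/133=713/133
M: M0=0, M1=713/133, M2=-394/133, M3=65/133, M4=0
seg 0: a=0, c=M0/2=0, d=(M1−M0)/(6·1)=713/798, b=Δ0−h0·(2M0+M1)/6=-3107/798
seg 1: a=-3, c=M1/2=713/266, d=(M2−M1)/(6·3)=-123/266, b=Δ1−h1·(2M1+M2)/6=-484/399
seg 2: a=5, c=M2/2=-197/133, d=(M3−M2)/(6·3)=51/266, b=Δ2−h2·(2M2+M3)/6=1903/798
seg 3: a=4, c=M3/2=65/266, d=(M4−M3)/(6·2)=-65/1596, b=Δ3−h3·(2M3+M4)/6=-529/399
t_q=15/2 → seg 3, τ=1/2; S=4+-529/399·τ+65/266·τ²+-65/1596·τ³=2063/608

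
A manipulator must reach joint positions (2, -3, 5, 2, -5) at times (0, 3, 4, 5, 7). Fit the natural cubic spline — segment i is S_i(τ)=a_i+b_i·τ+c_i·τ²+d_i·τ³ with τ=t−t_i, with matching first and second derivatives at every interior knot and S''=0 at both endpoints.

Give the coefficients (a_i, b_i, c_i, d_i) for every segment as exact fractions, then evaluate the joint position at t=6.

Δ: Δ0=-5/3, Δ1=8, Δ2=-3, Δ3=-7/2
row 1: diag=8, rhs=58; c'=1/8, d'=29/4
row 2: denom=4−1·1/8=31/8; d'=(-66−1·29/4)/(31/8)=-586/31
row 3: denom=6−1·8/31=178/31; d'=(-3−1·-586/31)/(178/31)=493/178
back: M3=493/178
back: M2=-586/31−8/31·493/178=-1746/89
back: M1=29/4−1/8·-1746/89=1727/178
M: M0=0, M1=1727/178, M2=-1746/89, M3=493/178, M4=0
seg 0: a=2, c=M0/2=0, d=(M1−M0)/(6·3)=1727/3204, b=Δ0−h0·(2M0+M1)/6=-6961/1068
seg 1: a=-3, c=M1/2=1727/356, d=(M2−M1)/(6·1)=-5219/1068, b=Δ1−h1·(2M1+M2)/6=4291/534
seg 2: a=5, c=M2/2=-873/89, d=(M3−M2)/(6·1)=3985/1068, b=Δ2−h2·(2M2+M3)/6=3287/1068
seg 3: a=2, c=M3/2=493/356, d=(M4−M3)/(6·2)=-493/2136, b=Δ3−h3·(2M3+M4)/6=-2855/534
t_q=6 → seg 3, τ=1; S=2+-2855/534·τ+493/356·τ²+-493/2136·τ³=-1561/712

  seg 0: a=2 b=-6961/1068 c=0 d=1727/3204
  seg 1: a=-3 b=4291/534 c=1727/356 d=-5219/1068
  seg 2: a=5 b=3287/1068 c=-873/89 d=3985/1068
  seg 3: a=2 b=-2855/534 c=493/356 d=-493/2136
S(6) = -1561/712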